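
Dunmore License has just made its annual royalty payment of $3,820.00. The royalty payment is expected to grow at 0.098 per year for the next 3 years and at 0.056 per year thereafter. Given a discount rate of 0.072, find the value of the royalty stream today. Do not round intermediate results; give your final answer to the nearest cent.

D_1 = 4194.36000
D_2 = 4605.40728
D_3 = 5056.73719
Terminal value at year 3: TV = D_3×(1+g_2)/(r−g_2) = 5339.91448/0.016 = 333744.65477
P_0 = D_1/(1+r)^1 + D_2/(1+r)^2 + D_3/(1+r)^3 + TV/(1+r)^3
    = 3912.64925 + 4007.54560 + 4104.74353 + 270913.07310 = 282938.01148

$282938.01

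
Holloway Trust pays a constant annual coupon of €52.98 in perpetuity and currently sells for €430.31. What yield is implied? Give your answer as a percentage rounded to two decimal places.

P = C/r ⇒ r = C/P = €52.98/€430.31 = 0.123121

12.31%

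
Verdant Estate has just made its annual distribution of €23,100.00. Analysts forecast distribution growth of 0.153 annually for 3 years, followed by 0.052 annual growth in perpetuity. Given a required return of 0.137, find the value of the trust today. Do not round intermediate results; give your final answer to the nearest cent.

€369405.38

D_1 = 26634.30000
D_2 = 30709.34790
D_3 = 35407.87813
Terminal value at year 3: TV = D_3×(1+g_2)/(r−g_2) = 37249.08779/0.085 = 438224.56225
P_0 = D_1/(1+r)^1 + D_2/(1+r)^2 + D_3/(1+r)^3 + TV/(1+r)^3
    = 23425.06596 + 23754.70629 + 24088.98536 + 298136.61883 = 369405.37645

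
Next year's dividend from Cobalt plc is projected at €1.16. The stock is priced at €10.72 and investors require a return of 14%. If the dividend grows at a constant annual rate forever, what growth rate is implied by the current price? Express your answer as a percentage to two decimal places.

P = D₁/(r−g) ⇒ g = r − D₁/P = 0.14 − €1.16/€10.72 = 0.031791

3.18%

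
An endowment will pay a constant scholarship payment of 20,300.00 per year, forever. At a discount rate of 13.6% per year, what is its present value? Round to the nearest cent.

149264.71

Level perpetuity: PV = C / r = 20,300.00 / 0.136 = 149,264.71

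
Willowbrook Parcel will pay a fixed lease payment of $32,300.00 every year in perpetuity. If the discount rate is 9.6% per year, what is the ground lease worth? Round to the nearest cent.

Level perpetuity: PV = C / r = $32,300.00 / 0.096 = $336,458.33

$336458.33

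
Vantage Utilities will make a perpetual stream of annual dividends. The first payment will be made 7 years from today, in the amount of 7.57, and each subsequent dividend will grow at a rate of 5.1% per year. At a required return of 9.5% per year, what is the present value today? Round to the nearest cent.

Value at end of year 6: C₁ / (r − g) = 7.57 / (0.095 − 0.051) = 172.0455
Discount to today: PV = 172.0455 / (1 + 0.095)^6 = 172.0455 / 1.723791 = 99.81

99.81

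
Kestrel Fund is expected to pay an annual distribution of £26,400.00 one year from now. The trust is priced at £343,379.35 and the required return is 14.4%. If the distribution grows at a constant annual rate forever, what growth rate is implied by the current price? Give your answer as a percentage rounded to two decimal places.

P = D₁/(r−g) ⇒ g = r − D₁/P = 0.144 − £26,400.00/£343,379.35 = 0.067117

6.71%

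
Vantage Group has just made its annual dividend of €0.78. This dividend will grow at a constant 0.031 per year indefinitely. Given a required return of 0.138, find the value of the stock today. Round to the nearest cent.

€7.52

D₁ = D₀ × (1 + g) = €0.78 × 1.031 = €0.8042
Growing perpetuity: P = D₁ / (r − g) = €0.8042 / (0.138 − 0.031) = €7.52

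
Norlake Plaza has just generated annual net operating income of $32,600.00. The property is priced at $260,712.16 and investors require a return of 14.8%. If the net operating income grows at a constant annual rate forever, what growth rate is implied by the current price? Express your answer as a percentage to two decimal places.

2.04%

P = D₀(1+g)/(r−g) ⇒ P(r−g) = D₀(1+g) ⇒ g(P+D₀) = P·r − D₀
g = (P·r − D₀)/(P + D₀) = ($260,712.16×0.148 − $32,600.00) / ($260,712.16 + $32,600.00) = 0.020406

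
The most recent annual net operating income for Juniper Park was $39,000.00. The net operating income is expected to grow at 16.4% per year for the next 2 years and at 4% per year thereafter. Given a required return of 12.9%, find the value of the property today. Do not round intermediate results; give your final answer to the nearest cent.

D_1 = 45396.00000
D_2 = 52840.94400
Terminal value at year 2: TV = D_2×(1+g_2)/(r−g_2) = 54954.58176/0.089 = 617467.21079
P_0 = D_1/(1+r)^1 + D_2/(1+r)^2 + TV/(1+r)^2
    = 40209.03454 + 41455.55023 + 484424.40718 = 566088.99195

$566088.99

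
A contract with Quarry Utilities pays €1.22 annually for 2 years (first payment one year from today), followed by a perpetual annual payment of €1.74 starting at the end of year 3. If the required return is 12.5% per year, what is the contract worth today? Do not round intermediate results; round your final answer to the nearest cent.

€13.05

PV of 2-year annuity: €1.22 × [1 − (1+0.125)^−2] / 0.125 = 2.04840
Perpetuity value at year 2: €1.74 / 0.125 = 13.92000
PV of perpetuity: 13.92000 / (1+0.125)^2 = 10.99852
Total PV = 2.04840 + 10.99852 = 13.04691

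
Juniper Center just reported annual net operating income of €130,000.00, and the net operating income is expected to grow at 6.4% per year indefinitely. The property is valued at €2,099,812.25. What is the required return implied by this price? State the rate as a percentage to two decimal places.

D₁ = €130,000.00 × 1.064 = €138,320.0000
P = D₁/(r − g) ⇒ r = D₁/P + g = €138,320.0000/€2,099,812.25 + 0.064 = 0.065873 + 0.064 = 0.129873

12.99%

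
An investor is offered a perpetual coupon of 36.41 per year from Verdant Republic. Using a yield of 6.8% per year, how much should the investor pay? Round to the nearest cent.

535.44

Level perpetuity: PV = C / r = 36.41 / 0.068 = 535.44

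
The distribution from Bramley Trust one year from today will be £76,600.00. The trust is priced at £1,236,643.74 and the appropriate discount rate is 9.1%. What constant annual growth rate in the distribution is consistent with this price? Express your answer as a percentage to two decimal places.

P = D₁/(r−g) ⇒ g = r − D₁/P = 0.091 − £76,600.00/£1,236,643.74 = 0.029058

2.91%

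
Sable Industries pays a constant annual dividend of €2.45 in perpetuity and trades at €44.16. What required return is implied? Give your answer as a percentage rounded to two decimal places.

5.55%

P = C/r ⇒ r = C/P = €2.45/€44.16 = 0.055480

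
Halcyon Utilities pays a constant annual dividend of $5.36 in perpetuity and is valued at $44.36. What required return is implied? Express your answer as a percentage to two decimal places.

12.08%

P = C/r ⇒ r = C/P = $5.36/$44.36 = 0.120830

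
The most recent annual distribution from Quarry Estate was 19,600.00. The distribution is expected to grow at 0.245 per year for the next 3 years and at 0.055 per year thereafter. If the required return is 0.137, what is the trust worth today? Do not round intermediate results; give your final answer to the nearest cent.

D_1 = 24402.00000
D_2 = 30380.49000
D_3 = 37823.71005
Terminal value at year 3: TV = D_3×(1+g_2)/(r−g_2) = 39904.01410/0.082 = 486634.31833
P_0 = D_1/(1+r)^1 + D_2/(1+r)^2 + D_3/(1+r)^3 + TV/(1+r)^3
    = 21461.74142 + 23500.32372 + 25732.54445 + 331071.15111 = 401765.76071

401765.76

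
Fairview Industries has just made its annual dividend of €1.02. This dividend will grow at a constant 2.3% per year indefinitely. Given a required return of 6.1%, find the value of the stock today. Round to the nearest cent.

€27.46

D₁ = D₀ × (1 + g) = €1.02 × 1.023 = €1.0435
Growing perpetuity: P = D₁ / (r − g) = €1.0435 / (0.061 − 0.023) = €27.46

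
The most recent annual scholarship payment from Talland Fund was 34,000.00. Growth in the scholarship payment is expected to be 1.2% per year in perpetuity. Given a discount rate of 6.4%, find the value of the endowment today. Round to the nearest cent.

661692.31

D₁ = D₀ × (1 + g) = 34,000.00 × 1.012 = 34,408.0000
Growing perpetuity: P = D₁ / (r − g) = 34,408.0000 / (0.064 − 0.012) = 661,692.31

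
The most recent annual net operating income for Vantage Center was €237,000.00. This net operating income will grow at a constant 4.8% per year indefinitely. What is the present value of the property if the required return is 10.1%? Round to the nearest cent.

D₁ = D₀ × (1 + g) = €237,000.00 × 1.048 = €248,376.0000
Growing perpetuity: P = D₁ / (r − g) = €248,376.0000 / (0.101 − 0.048) = €4,686,339.62

€4686339.62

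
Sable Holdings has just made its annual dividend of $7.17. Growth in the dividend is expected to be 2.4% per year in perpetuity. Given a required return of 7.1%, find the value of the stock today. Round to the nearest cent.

D₁ = D₀ × (1 + g) = $7.17 × 1.024 = $7.3421
Growing perpetuity: P = D₁ / (r − g) = $7.3421 / (0.071 − 0.024) = $156.21

$156.21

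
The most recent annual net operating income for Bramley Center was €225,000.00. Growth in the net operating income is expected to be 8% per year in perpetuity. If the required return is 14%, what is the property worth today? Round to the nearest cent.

D₁ = D₀ × (1 + g) = €225,000.00 × 1.08 = €243,000.0000
Growing perpetuity: P = D₁ / (r − g) = €243,000.0000 / (0.14 − 0.08) = €4,050,000.00

€4050000.00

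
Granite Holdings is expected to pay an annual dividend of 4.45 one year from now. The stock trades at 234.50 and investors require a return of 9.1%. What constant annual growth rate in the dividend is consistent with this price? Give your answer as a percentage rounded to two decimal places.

7.20%

P = D₁/(r−g) ⇒ g = r − D₁/P = 0.091 − 4.45/234.50 = 0.072023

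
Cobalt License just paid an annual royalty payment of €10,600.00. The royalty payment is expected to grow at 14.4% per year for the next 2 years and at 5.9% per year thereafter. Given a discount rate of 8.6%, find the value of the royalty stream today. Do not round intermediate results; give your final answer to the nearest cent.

D_1 = 12126.40000
D_2 = 13872.60160
Terminal value at year 2: TV = D_2×(1+g_2)/(r−g_2) = 14691.08509/0.027 = 544114.26276
P_0 = D_1/(1+r)^1 + D_2/(1+r)^2 + TV/(1+r)^2
    = 11166.11418 + 11762.46282 + 461349.93060 = 484278.50761

€484278.51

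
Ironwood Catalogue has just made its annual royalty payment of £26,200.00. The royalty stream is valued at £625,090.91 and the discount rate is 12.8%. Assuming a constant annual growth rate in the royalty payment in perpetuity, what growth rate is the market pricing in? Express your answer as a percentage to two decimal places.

8.26%

P = D₀(1+g)/(r−g) ⇒ P(r−g) = D₀(1+g) ⇒ g(P+D₀) = P·r − D₀
g = (P·r − D₀)/(P + D₀) = (£625,090.91×0.128 − £26,200.00) / (£625,090.91 + £26,200.00) = 0.082623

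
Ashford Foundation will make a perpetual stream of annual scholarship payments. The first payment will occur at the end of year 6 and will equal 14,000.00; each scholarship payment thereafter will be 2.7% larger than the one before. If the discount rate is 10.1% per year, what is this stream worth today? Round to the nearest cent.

Value at end of year 5: C₁ / (r − g) = 14,000.00 / (0.101 − 0.027) = 189,189.1892
Discount to today: PV = 189,189.1892 / (1 + 0.101)^5 = 189,189.1892 / 1.617844 = 116,939.09

116939.09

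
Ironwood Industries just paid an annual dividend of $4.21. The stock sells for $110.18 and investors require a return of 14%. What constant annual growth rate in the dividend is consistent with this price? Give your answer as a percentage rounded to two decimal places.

9.80%

P = D₀(1+g)/(r−g) ⇒ P(r−g) = D₀(1+g) ⇒ g(P+D₀) = P·r − D₀
g = (P·r − D₀)/(P + D₀) = ($110.18×0.14 − $4.21) / ($110.18 + $4.21) = 0.098044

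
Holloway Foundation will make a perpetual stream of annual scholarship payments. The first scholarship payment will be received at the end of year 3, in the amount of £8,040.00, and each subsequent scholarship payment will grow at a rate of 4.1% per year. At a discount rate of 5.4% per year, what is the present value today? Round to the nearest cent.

£556713.14

Value at end of year 2: C₁ / (r − g) = £8,040.00 / (0.054 − 0.041) = £618,461.5385
Discount to today: PV = £618,461.5385 / (1 + 0.054)^2 = £618,461.5385 / 1.110916 = £556,713.14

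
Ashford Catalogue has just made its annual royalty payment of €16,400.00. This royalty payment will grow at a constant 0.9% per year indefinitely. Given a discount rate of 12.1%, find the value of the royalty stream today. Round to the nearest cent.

D₁ = D₀ × (1 + g) = €16,400.00 × 1.009 = €16,547.6000
Growing perpetuity: P = D₁ / (r − g) = €16,547.6000 / (0.121 − 0.009) = €147,746.43

€147746.43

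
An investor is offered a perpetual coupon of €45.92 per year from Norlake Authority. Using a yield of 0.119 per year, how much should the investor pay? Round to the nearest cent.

€385.88

Level perpetuity: PV = C / r = €45.92 / 0.119 = €385.88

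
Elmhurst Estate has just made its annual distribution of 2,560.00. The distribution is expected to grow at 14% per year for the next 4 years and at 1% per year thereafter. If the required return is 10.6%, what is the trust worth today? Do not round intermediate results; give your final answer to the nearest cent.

D_1 = 2918.40000
D_2 = 3326.97600
D_3 = 3792.75264
D_4 = 4323.73801
Terminal value at year 4: TV = D_4×(1+g_2)/(r−g_2) = 4366.97539/0.096 = 45489.32698
P_0 = D_1/(1+r)^1 + D_2/(1+r)^2 + D_3/(1+r)^3 + D_4/(1+r)^4 + TV/(1+r)^4
    = 2638.69801 + 2719.81531 + 2803.42627 + 2889.60755 + 30401.07939 = 41452.62653

41452.63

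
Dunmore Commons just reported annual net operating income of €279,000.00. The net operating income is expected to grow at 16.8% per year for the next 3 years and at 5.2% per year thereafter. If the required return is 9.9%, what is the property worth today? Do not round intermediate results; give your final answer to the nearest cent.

€8443051.76

D_1 = 325872.00000
D_2 = 380618.49600
D_3 = 444562.40333
Terminal value at year 3: TV = D_3×(1+g_2)/(r−g_2) = 467679.64830/0.047 = 9950630.81492
P_0 = D_1/(1+r)^1 + D_2/(1+r)^2 + D_3/(1+r)^3 + TV/(1+r)^3
    = 296516.83348 + 315133.44996 + 334918.89860 + 7496482.58136 = 8443051.76341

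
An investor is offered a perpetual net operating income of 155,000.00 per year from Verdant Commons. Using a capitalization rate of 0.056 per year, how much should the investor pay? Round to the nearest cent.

2767857.14

Level perpetuity: PV = C / r = 155,000.00 / 0.056 = 2,767,857.14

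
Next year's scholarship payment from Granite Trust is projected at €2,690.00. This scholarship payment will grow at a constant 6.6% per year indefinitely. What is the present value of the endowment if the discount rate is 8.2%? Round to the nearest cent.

Growing perpetuity: P = D₁ / (r − g) = €2,690.0000 / (0.082 − 0.066) = €168,125.00

€168125.00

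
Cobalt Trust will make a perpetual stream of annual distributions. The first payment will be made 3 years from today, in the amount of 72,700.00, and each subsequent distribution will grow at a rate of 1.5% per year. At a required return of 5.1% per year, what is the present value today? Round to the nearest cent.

1828211.68

Value at end of year 2: C₁ / (r − g) = 72,700.00 / (0.051 − 0.015) = 2,019,444.4444
Discount to today: PV = 2,019,444.4444 / (1 + 0.051)^2 = 2,019,444.4444 / 1.104601 = 1,828,211.68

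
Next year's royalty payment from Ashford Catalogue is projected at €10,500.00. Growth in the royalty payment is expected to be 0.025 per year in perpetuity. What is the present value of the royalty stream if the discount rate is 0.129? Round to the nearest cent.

Growing perpetuity: P = D₁ / (r − g) = €10,500.0000 / (0.129 − 0.025) = €100,961.54

€100961.54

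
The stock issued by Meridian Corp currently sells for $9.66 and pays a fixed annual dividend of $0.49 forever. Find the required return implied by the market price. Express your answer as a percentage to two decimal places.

5.07%

P = C/r ⇒ r = C/P = $0.49/$9.66 = 0.050725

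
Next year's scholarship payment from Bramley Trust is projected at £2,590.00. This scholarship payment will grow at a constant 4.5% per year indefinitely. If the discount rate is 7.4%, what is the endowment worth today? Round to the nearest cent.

£89310.34

Growing perpetuity: P = D₁ / (r − g) = £2,590.0000 / (0.074 − 0.045) = £89,310.34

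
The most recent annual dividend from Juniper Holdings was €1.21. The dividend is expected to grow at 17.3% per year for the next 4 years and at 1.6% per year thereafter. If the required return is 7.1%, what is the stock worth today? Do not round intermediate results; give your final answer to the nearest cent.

D_1 = 1.41933
D_2 = 1.66487
D_3 = 1.95290
D_4 = 2.29075
Terminal value at year 4: TV = D_4×(1+g_2)/(r−g_2) = 2.32740/0.055 = 42.31637
P_0 = D_1/(1+r)^1 + D_2/(1+r)^2 + D_3/(1+r)^3 + D_4/(1+r)^4 + TV/(1+r)^4
    = 1.32524 + 1.45145 + 1.58968 + 1.74108 + 32.16256 = 38.27001

€38.27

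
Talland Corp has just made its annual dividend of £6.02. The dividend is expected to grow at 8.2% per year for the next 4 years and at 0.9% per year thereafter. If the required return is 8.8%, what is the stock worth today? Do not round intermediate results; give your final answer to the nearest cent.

D_1 = 6.51364
D_2 = 7.04776
D_3 = 7.62567
D_4 = 8.25098
Terminal value at year 4: TV = D_4×(1+g_2)/(r−g_2) = 8.32524/0.079 = 105.38277
P_0 = D_1/(1+r)^1 + D_2/(1+r)^2 + D_3/(1+r)^3 + D_4/(1+r)^4 + TV/(1+r)^4
    = 5.98680 + 5.95379 + 5.92095 + 5.88830 + 75.20627 = 98.95611

£98.96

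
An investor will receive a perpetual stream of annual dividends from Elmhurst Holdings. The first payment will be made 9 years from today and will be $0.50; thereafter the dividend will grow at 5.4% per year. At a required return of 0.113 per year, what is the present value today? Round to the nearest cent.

Value at end of year 8: C₁ / (r − g) = $0.50 / (0.113 − 0.054) = $8.4746
Discount to today: PV = $8.4746 / (1 + 0.113)^8 = $8.4746 / 2.354840 = $3.60

$3.60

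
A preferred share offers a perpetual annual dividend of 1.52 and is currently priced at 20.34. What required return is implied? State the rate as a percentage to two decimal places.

P = C/r ⇒ r = C/P = 1.52/20.34 = 0.074730

7.47%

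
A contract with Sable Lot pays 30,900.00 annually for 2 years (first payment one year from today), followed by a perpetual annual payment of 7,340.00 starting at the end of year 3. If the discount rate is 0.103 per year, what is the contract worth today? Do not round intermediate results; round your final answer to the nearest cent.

111987.36

PV of 2-year annuity: 30,900.00 × [1 − (1+0.103)^−2] / 0.103 = 53412.96998
Perpetuity value at year 2: 7,340.00 / 0.103 = 71262.13592
PV of perpetuity: 71262.13592 / (1+0.103)^2 = 58574.39483
Total PV = 53412.96998 + 58574.39483 = 111987.36482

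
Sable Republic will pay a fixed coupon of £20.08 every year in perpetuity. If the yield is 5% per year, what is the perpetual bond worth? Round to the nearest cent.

Level perpetuity: PV = C / r = £20.08 / 0.05 = £401.60

£401.60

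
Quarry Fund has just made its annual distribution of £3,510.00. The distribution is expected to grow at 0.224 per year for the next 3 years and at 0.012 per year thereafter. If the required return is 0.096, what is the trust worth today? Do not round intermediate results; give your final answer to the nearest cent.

D_1 = 4296.24000
D_2 = 5258.59776
D_3 = 6436.52366
Terminal value at year 3: TV = D_3×(1+g_2)/(r−g_2) = 6513.76194/0.084 = 77544.78503
P_0 = D_1/(1+r)^1 + D_2/(1+r)^2 + D_3/(1+r)^3 + TV/(1+r)^3
    = 3919.92701 + 4377.72870 + 4888.99629 + 58900.76479 = 72087.41679

£72087.42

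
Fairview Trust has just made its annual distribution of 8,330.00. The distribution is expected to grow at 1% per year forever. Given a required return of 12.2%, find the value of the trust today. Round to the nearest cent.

D₁ = D₀ × (1 + g) = 8,330.00 × 1.01 = 8,413.3000
Growing perpetuity: P = D₁ / (r − g) = 8,413.3000 / (0.122 − 0.01) = 75,118.75

75118.75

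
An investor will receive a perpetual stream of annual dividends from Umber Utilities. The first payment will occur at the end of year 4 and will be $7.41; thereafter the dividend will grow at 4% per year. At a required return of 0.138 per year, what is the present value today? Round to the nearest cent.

$51.31

Value at end of year 3: C₁ / (r − g) = $7.41 / (0.138 − 0.04) = $75.6122
Discount to today: PV = $75.6122 / (1 + 0.138)^3 = $75.6122 / 1.473760 = $51.31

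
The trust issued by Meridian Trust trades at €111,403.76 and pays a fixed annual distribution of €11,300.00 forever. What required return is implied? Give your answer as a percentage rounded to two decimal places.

10.14%

P = C/r ⇒ r = C/P = €11,300.00/€111,403.76 = 0.101433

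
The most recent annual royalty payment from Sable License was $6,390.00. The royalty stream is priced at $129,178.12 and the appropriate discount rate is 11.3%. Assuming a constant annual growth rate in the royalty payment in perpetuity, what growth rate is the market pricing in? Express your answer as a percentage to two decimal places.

6.05%

P = D₀(1+g)/(r−g) ⇒ P(r−g) = D₀(1+g) ⇒ g(P+D₀) = P·r − D₀
g = (P·r − D₀)/(P + D₀) = ($129,178.12×0.113 − $6,390.00) / ($129,178.12 + $6,390.00) = 0.060539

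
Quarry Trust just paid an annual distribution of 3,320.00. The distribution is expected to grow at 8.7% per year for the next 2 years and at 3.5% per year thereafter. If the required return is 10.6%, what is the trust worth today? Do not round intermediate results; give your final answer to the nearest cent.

53218.51

D_1 = 3608.84000
D_2 = 3922.80908
Terminal value at year 2: TV = D_2×(1+g_2)/(r−g_2) = 4060.10740/0.071 = 57184.61124
P_0 = D_1/(1+r)^1 + D_2/(1+r)^2 + TV/(1+r)^2
    = 3262.96564 + 3206.91108 + 46748.63333 = 53218.51005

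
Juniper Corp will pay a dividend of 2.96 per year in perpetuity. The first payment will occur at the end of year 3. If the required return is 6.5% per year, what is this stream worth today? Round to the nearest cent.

40.15

Value at end of year 2: C / r = 2.96 / 0.065 = 45.5385
Discount to today: PV = 45.5385 / (1 + 0.065)^2 = 45.5385 / 1.134225 = 40.15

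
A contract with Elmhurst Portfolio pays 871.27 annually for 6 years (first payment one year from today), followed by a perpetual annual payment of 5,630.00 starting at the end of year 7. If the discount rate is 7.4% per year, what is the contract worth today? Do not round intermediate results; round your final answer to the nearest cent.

PV of 6-year annuity: 871.27 × [1 − (1+0.074)^−6] / 0.074 = 4102.15283
Perpetuity value at year 6: 5,630.00 / 0.074 = 76081.08108
PV of perpetuity: 76081.08108 / (1+0.074)^6 = 49573.66035
Total PV = 4102.15283 + 49573.66035 = 53675.81319

53675.81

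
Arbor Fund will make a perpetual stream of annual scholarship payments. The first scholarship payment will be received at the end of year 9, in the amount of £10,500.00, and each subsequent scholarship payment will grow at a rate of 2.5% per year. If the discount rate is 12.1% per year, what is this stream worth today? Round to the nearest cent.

Value at end of year 8: C₁ / (r − g) = £10,500.00 / (0.121 − 0.025) = £109,375.0000
Discount to today: PV = £109,375.0000 / (1 + 0.121)^8 = £109,375.0000 / 2.493704 = £43,860.46

£43860.46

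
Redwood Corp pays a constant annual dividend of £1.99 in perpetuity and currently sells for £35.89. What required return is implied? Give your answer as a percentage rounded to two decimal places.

5.54%

P = C/r ⇒ r = C/P = £1.99/£35.89 = 0.055447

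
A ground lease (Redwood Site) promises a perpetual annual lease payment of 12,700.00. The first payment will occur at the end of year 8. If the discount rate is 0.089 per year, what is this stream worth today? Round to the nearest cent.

Value at end of year 7: C / r = 12,700.00 / 0.089 = 142,696.6292
Discount to today: PV = 142,696.6292 / (1 + 0.089)^7 = 142,696.6292 / 1.816332 = 78,563.09

78563.09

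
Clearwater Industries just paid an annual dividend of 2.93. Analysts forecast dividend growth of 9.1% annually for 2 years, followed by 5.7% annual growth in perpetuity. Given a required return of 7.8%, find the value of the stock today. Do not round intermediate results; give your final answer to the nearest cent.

D_1 = 3.19663
D_2 = 3.48752
Terminal value at year 2: TV = D_2×(1+g_2)/(r−g_2) = 3.68631/0.021 = 175.53867
P_0 = D_1/(1+r)^1 + D_2/(1+r)^2 + TV/(1+r)^2
    = 2.96533 + 3.00109 + 151.05507 = 157.02149

157.02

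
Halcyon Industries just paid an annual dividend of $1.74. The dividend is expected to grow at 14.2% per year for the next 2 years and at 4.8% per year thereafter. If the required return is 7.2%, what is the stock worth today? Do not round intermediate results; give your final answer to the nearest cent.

D_1 = 1.98708
D_2 = 2.26925
Terminal value at year 2: TV = D_2×(1+g_2)/(r−g_2) = 2.37817/0.024 = 99.09038
P_0 = D_1/(1+r)^1 + D_2/(1+r)^2 + TV/(1+r)^2
    = 1.85362 + 1.97466 + 86.22673 = 90.05501

$90.06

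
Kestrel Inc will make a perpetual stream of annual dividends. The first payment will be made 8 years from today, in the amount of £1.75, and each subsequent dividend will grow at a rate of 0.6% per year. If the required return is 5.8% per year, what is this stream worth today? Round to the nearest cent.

£22.68

Value at end of year 7: C₁ / (r − g) = £1.75 / (0.058 − 0.006) = £33.6538
Discount to today: PV = £33.6538 / (1 + 0.058)^7 = £33.6538 / 1.483883 = £22.68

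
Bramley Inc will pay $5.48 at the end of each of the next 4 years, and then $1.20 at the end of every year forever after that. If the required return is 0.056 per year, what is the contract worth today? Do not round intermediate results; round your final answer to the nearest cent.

PV of 4-year annuity: $5.48 × [1 − (1+0.056)^−4] / 0.056 = 19.16401
Perpetuity value at year 4: $1.20 / 0.056 = 21.42857
PV of perpetuity: 21.42857 / (1+0.056)^4 = 17.23207
Total PV = 19.16401 + 17.23207 = 36.39608

$36.40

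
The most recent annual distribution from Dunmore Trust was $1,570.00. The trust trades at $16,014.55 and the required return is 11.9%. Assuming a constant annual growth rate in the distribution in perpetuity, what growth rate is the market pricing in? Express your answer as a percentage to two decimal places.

P = D₀(1+g)/(r−g) ⇒ P(r−g) = D₀(1+g) ⇒ g(P+D₀) = P·r − D₀
g = (P·r − D₀)/(P + D₀) = ($16,014.55×0.119 − $1,570.00) / ($16,014.55 + $1,570.00) = 0.019092

1.91%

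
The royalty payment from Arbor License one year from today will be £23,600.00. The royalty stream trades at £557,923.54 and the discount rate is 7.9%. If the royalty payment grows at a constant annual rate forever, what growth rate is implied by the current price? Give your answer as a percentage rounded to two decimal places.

P = D₁/(r−g) ⇒ g = r − D₁/P = 0.079 − £23,600.00/£557,923.54 = 0.036700

3.67%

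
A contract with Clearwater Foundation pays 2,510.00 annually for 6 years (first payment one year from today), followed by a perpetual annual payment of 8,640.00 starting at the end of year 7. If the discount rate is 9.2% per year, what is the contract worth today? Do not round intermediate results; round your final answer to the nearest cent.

PV of 6-year annuity: 2,510.00 × [1 − (1+0.092)^−6] / 0.092 = 11192.83025
Perpetuity value at year 6: 8,640.00 / 0.092 = 93913.04348
PV of perpetuity: 93913.04348 / (1+0.092)^6 = 55384.73536
Total PV = 11192.83025 + 55384.73536 = 66577.56561

66577.57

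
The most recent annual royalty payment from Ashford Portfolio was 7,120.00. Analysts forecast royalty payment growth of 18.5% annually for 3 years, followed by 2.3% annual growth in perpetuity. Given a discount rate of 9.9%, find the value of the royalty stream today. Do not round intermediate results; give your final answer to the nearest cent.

145025.31

D_1 = 8437.20000
D_2 = 9998.08200
D_3 = 11847.72717
Terminal value at year 3: TV = D_3×(1+g_2)/(r−g_2) = 12120.22489/0.076 = 159476.64335
P_0 = D_1/(1+r)^1 + D_2/(1+r)^2 + D_3/(1+r)^3 + TV/(1+r)^3
    = 7677.16106 + 8277.92161 + 8925.69346 + 120144.53167 = 145025.30779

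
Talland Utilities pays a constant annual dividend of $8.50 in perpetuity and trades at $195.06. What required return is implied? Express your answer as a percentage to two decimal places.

4.36%

P = C/r ⇒ r = C/P = $8.50/$195.06 = 0.043576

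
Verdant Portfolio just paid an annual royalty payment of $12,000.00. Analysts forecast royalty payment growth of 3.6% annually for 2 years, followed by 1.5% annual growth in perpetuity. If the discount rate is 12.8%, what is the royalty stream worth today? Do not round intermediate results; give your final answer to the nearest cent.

$112065.90

D_1 = 12432.00000
D_2 = 12879.55200
Terminal value at year 2: TV = D_2×(1+g_2)/(r−g_2) = 13072.74528/0.113 = 115688.01133
P_0 = D_1/(1+r)^1 + D_2/(1+r)^2 + TV/(1+r)^2
    = 11021.27660 + 10122.37815 + 90922.24621 = 112065.90096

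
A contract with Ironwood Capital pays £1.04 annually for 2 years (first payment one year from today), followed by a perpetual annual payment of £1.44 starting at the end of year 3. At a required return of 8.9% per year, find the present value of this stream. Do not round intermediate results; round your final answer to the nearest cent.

£15.48

PV of 2-year annuity: £1.04 × [1 − (1+0.089)^−2] / 0.089 = 1.83196
Perpetuity value at year 2: £1.44 / 0.089 = 16.17978
PV of perpetuity: 16.17978 / (1+0.089)^2 = 13.64322
Total PV = 1.83196 + 13.64322 = 15.47518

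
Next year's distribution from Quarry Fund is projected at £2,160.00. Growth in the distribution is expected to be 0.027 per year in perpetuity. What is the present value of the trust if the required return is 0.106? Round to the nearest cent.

£27341.77

Growing perpetuity: P = D₁ / (r − g) = £2,160.0000 / (0.106 − 0.027) = £27,341.77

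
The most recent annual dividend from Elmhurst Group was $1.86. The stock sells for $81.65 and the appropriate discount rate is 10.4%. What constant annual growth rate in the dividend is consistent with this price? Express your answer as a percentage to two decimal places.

7.94%

P = D₀(1+g)/(r−g) ⇒ P(r−g) = D₀(1+g) ⇒ g(P+D₀) = P·r − D₀
g = (P·r − D₀)/(P + D₀) = ($81.65×0.104 − $1.86) / ($81.65 + $1.86) = 0.079411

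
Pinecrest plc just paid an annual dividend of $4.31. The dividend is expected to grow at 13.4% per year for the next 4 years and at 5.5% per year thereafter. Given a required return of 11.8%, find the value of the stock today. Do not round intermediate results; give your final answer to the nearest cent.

D_1 = 4.88754
D_2 = 5.54247
D_3 = 6.28516
D_4 = 7.12737
Terminal value at year 4: TV = D_4×(1+g_2)/(r−g_2) = 7.51938/0.063 = 119.35521
P_0 = D_1/(1+r)^1 + D_2/(1+r)^2 + D_3/(1+r)^3 + D_4/(1+r)^4 + TV/(1+r)^4
    = 4.37168 + 4.43425 + 4.49771 + 4.56207 + 76.39663 = 94.26233

$94.26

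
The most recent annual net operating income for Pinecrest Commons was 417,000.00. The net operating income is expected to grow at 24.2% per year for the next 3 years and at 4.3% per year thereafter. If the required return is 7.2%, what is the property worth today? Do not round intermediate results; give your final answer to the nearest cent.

25015370.08

D_1 = 517914.00000
D_2 = 643249.18800
D_3 = 798915.49150
Terminal value at year 3: TV = D_3×(1+g_2)/(r−g_2) = 833268.85763/0.029 = 28733408.88380
P_0 = D_1/(1+r)^1 + D_2/(1+r)^2 + D_3/(1+r)^3 + TV/(1+r)^3
    = 483128.73134 + 559744.29508 + 648509.71501 + 23323987.33645 = 25015370.07789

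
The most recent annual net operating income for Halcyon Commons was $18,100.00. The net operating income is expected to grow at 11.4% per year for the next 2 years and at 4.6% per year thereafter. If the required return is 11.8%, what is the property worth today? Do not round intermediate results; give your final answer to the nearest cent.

D_1 = 20163.40000
D_2 = 22462.02760
Terminal value at year 2: TV = D_2×(1+g_2)/(r−g_2) = 23495.28087/0.072 = 326323.34541
P_0 = D_1/(1+r)^1 + D_2/(1+r)^2 + TV/(1+r)^2
    = 18035.24150 + 17970.71470 + 261074.54966 = 297080.50586

$297080.51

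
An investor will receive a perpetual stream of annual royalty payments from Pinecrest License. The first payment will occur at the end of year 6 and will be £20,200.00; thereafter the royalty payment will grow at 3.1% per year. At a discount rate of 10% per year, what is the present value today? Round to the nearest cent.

Value at end of year 5: C₁ / (r − g) = £20,200.00 / (0.1 − 0.031) = £292,753.6232
Discount to today: PV = £292,753.6232 / (1 + 0.1)^5 = £292,753.6232 / 1.610510 = £181,776.97

£181776.97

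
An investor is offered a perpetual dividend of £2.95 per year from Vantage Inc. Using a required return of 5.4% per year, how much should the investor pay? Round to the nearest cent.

£54.63

Level perpetuity: PV = C / r = £2.95 / 0.054 = £54.63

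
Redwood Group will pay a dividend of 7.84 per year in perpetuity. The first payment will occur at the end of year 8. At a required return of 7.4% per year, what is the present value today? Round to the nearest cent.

64.28

Value at end of year 7: C / r = 7.84 / 0.074 = 105.9459
Discount to today: PV = 105.9459 / (1 + 0.074)^7 = 105.9459 / 1.648276 = 64.28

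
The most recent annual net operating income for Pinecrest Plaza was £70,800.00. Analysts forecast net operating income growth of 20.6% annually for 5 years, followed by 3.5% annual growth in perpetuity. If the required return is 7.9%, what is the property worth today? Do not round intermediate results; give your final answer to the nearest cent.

£3405458.17

D_1 = 85384.80000
D_2 = 102974.06880
D_3 = 124186.72697
D_4 = 149769.19273
D_5 = 180621.64643
Terminal value at year 5: TV = D_5×(1+g_2)/(r−g_2) = 186943.40406/0.044 = 4248713.72856
P_0 = D_1/(1+r)^1 + D_2/(1+r)^2 + D_3/(1+r)^3 + D_4/(1+r)^4 + D_5/(1+r)^5 + TV/(1+r)^5
    = 79133.27155 + 88447.38229 + 98857.77853 + 110493.49482 + 123498.75325 + 2905027.49113 = 3405458.17156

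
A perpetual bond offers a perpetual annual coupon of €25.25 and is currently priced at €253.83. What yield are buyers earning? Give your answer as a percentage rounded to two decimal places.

P = C/r ⇒ r = C/P = €25.25/€253.83 = 0.099476

9.95%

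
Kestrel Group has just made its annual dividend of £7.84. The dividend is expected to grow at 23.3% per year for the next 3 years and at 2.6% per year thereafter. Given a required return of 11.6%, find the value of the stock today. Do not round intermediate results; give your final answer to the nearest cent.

D_1 = 9.66672
D_2 = 11.91907
D_3 = 14.69621
Terminal value at year 3: TV = D_3×(1+g_2)/(r−g_2) = 15.07831/0.09 = 167.53677
P_0 = D_1/(1+r)^1 + D_2/(1+r)^2 + D_3/(1+r)^3 + TV/(1+r)^3
    = 8.66194 + 9.57004 + 10.57335 + 120.53622 = 149.34155

£149.34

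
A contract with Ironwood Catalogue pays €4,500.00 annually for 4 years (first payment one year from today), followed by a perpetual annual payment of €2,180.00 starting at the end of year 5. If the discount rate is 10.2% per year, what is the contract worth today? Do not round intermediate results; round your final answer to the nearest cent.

€28694.91

PV of 4-year annuity: €4,500.00 × [1 − (1+0.102)^−4] / 0.102 = 14202.85668
Perpetuity value at year 4: €2,180.00 / 0.102 = 21372.54902
PV of perpetuity: 21372.54902 / (1+0.102)^4 = 14492.05401
Total PV = 14202.85668 + 14492.05401 = 28694.91069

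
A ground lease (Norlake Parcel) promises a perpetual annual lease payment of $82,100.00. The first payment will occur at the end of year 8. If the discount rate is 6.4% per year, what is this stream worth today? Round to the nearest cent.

Value at end of year 7: C / r = $82,100.00 / 0.064 = $1,282,812.5000
Discount to today: PV = $1,282,812.5000 / (1 + 0.064)^7 = $1,282,812.5000 / 1.543801 = $830,944.06

$830944.06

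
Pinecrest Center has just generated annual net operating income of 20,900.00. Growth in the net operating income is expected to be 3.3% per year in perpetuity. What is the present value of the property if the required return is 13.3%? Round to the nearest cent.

D₁ = D₀ × (1 + g) = 20,900.00 × 1.033 = 21,589.7000
Growing perpetuity: P = D₁ / (r − g) = 21,589.7000 / (0.133 − 0.033) = 215,897.00

215897.00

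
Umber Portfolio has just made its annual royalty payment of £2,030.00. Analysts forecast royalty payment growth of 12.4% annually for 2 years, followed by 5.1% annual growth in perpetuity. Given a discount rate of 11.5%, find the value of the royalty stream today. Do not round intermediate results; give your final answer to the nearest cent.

£37986.03

D_1 = 2281.72000
D_2 = 2564.65328
Terminal value at year 2: TV = D_2×(1+g_2)/(r−g_2) = 2695.45060/0.064 = 42116.41558
P_0 = D_1/(1+r)^1 + D_2/(1+r)^2 + TV/(1+r)^2
    = 2046.38565 + 2062.90356 + 33876.74442 = 37986.03363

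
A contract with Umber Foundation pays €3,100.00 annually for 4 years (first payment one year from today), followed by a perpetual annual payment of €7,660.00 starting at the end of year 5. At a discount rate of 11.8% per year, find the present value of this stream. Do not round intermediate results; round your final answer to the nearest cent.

€51006.40

PV of 4-year annuity: €3,100.00 × [1 − (1+0.118)^−4] / 0.118 = 9455.58240
Perpetuity value at year 4: €7,660.00 / 0.118 = 64915.25424
PV of perpetuity: 64915.25424 / (1+0.118)^4 = 41550.81514
Total PV = 9455.58240 + 41550.81514 = 51006.39754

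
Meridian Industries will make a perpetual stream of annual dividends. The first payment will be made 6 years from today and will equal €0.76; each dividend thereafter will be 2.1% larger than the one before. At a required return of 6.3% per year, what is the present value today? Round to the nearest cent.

Value at end of year 5: C₁ / (r − g) = €0.76 / (0.063 − 0.021) = €18.0952
Discount to today: PV = €18.0952 / (1 + 0.063)^5 = €18.0952 / 1.357270 = €13.33

€13.33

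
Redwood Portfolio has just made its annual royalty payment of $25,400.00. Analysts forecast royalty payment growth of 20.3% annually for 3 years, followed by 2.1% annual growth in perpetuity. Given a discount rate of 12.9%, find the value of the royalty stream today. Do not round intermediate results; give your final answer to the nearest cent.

$377135.75

D_1 = 30556.20000
D_2 = 36759.10860
D_3 = 44221.20765
Terminal value at year 3: TV = D_3×(1+g_2)/(r−g_2) = 45149.85301/0.108 = 418054.19450
P_0 = D_1/(1+r)^1 + D_2/(1+r)^2 + D_3/(1+r)^3 + TV/(1+r)^3
    = 27064.83614 + 28838.79351 + 30729.02444 + 290503.09217 = 377135.74626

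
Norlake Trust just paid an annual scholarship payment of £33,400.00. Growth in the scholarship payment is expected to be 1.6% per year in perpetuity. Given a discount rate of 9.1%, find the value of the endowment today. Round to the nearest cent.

D₁ = D₀ × (1 + g) = £33,400.00 × 1.016 = £33,934.4000
Growing perpetuity: P = D₁ / (r − g) = £33,934.4000 / (0.091 − 0.016) = £452,458.67

£452458.67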